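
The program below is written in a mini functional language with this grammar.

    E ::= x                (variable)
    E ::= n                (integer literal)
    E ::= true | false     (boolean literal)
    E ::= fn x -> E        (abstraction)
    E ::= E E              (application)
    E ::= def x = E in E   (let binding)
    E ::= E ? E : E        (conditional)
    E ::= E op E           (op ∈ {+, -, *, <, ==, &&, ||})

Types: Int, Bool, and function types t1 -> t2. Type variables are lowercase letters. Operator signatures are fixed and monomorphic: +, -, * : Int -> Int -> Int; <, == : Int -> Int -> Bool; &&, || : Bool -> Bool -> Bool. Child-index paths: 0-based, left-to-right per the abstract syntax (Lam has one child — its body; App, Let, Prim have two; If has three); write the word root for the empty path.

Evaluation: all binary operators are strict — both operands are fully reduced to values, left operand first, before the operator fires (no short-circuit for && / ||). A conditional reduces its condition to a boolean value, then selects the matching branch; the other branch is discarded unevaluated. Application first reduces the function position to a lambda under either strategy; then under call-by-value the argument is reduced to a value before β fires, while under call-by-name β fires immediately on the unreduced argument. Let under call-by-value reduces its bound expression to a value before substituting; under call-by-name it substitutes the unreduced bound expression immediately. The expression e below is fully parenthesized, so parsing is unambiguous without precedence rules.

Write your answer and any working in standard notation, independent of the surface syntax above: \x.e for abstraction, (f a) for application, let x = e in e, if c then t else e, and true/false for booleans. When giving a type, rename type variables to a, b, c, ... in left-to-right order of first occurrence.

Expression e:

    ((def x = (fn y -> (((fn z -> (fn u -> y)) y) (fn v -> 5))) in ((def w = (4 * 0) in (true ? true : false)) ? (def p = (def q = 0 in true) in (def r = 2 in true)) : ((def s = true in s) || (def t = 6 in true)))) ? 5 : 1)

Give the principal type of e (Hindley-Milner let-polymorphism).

Working:
y : a
\u._ : c -> a
\z._ : b -> c -> a
y : a
  unify b -> c -> a ~ a -> d
  unify b ~ a
  unify c -> a ~ d
_ _ : c -> a
\v._ : e -> Int
  unify c -> a ~ (e -> Int) -> f
  unify c ~ e -> Int
  unify a ~ f
_ _ : f
\y._ : f -> f
let x : forall. f -> f
  unify Int ~ Int
  unify Int ~ Int
let w : Int
  unify Bool ~ Bool
  unify Bool ~ Bool
  unify Bool ~ Bool
let q : Int
let p : Bool
let r : Int
let s : Bool
s : Bool
  unify Bool ~ Bool
let t : Int
  unify Bool ~ Bool
  unify Bool ~ Bool
  unify Bool ~ Bool
  unify Int ~ Int

Answer: Int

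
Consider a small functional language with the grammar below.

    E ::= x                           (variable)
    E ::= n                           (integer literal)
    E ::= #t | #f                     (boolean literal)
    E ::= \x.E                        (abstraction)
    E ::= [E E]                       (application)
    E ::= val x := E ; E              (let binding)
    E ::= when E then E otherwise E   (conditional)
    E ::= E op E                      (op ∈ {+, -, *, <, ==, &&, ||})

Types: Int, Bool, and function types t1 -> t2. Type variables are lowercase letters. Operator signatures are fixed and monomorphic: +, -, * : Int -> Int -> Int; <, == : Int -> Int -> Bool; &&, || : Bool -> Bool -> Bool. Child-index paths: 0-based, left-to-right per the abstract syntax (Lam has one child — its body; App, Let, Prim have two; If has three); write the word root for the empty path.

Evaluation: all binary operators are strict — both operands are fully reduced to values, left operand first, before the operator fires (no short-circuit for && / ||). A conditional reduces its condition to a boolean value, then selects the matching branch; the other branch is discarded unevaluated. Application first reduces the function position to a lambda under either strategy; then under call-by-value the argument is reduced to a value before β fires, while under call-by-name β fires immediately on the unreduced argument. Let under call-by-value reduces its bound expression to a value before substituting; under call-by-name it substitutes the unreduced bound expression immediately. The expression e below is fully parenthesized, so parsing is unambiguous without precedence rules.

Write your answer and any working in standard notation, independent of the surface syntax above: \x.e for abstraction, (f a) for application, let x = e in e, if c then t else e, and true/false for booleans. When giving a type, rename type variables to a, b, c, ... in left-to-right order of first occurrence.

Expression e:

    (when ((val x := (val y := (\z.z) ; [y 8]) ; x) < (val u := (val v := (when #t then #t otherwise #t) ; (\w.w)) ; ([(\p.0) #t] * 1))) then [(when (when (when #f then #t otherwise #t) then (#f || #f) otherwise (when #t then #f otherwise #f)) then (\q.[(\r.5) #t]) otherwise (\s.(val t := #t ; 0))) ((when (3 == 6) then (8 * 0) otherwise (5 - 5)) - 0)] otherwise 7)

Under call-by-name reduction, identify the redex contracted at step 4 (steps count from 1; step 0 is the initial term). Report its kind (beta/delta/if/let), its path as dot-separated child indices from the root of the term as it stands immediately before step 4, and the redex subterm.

Answer: let at 0.1 : (let u = (let v = (if true then true else true) in (\w.w)) in (((\p.0) true) * 1))

Working:
step 0: (if ((let x = (let y = (\z.z) in (y 8)) in x) < (let u = (let v = (if true then true else true) in (\w.w)) in (((\p.0) true) * 1))) then ((if (if (if false then true else true) then (false || false) else (if true then false else false)) then (\q.((\r.5) true)) else (\s.(let t = true in 0))) ((if (3 == 6) then (8 * 0) else (5 - 5)) - 0)) else 7)
step 1: [let@0.0] (if ((let y = (\z.z) in (y 8)) < (let u = (let v = (if true then true else true) in (\w.w)) in (((\p.0) true) * 1))) then ((if (if (if false then true else true) then (false || false) else (if true then false else false)) then (\q.((\r.5) true)) else (\s.(let t = true in 0))) ((if (3 == 6) then (8 * 0) else (5 - 5)) - 0)) else 7)
step 2: [let@0.0] (if (((\z.z) 8) < (let u = (let v = (if true then true else true) in (\w.w)) in (((\p.0) true) * 1))) then ((if (if (if false then true else true) then (false || false) else (if true then false else false)) then (\q.((\r.5) true)) else (\s.(let t = true in 0))) ((if (3 == 6) then (8 * 0) else (5 - 5)) - 0)) else 7)
step 3: [beta@0.0] (if (8 < (let u = (let v = (if true then true else true) in (\w.w)) in (((\p.0) true) * 1))) then ((if (if (if false then true else true) then (false || false) else (if true then false else false)) then (\q.((\r.5) true)) else (\s.(let t = true in 0))) ((if (3 == 6) then (8 * 0) else (5 - 5)) - 0)) else 7)
step 4: [let@0.1] (if (8 < (((\p.0) true) * 1)) then ((if (if (if false then true else true) then (false || false) else (if true then false else false)) then (\q.((\r.5) true)) else (\s.(let t = true in 0))) ((if (3 == 6) then (8 * 0) else (5 - 5)) - 0)) else 7)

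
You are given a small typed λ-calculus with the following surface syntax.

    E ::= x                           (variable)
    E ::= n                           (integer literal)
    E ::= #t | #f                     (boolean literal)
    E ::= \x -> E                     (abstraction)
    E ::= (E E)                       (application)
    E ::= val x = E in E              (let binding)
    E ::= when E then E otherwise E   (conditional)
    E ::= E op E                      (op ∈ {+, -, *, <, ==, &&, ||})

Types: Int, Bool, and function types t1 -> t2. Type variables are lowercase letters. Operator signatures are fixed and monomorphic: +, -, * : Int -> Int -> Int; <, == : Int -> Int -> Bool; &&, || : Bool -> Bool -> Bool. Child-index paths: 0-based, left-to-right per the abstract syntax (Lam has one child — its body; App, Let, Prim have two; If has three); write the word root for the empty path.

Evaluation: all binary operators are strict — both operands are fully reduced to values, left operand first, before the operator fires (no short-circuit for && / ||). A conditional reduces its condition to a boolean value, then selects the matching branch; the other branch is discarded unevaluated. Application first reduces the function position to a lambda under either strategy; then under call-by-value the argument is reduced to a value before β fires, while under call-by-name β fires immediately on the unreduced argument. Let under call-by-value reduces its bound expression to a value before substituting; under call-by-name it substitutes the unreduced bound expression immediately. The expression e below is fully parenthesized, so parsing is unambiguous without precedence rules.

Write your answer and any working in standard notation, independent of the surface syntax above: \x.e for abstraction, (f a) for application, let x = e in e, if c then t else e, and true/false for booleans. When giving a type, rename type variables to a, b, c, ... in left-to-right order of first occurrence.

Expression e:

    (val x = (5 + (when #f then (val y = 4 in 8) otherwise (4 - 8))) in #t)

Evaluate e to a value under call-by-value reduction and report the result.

Answer: true

Derivation:
step 0: (let x = (5 + (if false then (let y = 4 in 8) else (4 - 8))) in true)
step 1: [if@0.1] (let x = (5 + (4 - 8)) in true)
step 2: [delta@0.1] (let x = (5 + -4) in true)
step 3: [delta@0] (let x = 1 in true)
step 4: [let@root] true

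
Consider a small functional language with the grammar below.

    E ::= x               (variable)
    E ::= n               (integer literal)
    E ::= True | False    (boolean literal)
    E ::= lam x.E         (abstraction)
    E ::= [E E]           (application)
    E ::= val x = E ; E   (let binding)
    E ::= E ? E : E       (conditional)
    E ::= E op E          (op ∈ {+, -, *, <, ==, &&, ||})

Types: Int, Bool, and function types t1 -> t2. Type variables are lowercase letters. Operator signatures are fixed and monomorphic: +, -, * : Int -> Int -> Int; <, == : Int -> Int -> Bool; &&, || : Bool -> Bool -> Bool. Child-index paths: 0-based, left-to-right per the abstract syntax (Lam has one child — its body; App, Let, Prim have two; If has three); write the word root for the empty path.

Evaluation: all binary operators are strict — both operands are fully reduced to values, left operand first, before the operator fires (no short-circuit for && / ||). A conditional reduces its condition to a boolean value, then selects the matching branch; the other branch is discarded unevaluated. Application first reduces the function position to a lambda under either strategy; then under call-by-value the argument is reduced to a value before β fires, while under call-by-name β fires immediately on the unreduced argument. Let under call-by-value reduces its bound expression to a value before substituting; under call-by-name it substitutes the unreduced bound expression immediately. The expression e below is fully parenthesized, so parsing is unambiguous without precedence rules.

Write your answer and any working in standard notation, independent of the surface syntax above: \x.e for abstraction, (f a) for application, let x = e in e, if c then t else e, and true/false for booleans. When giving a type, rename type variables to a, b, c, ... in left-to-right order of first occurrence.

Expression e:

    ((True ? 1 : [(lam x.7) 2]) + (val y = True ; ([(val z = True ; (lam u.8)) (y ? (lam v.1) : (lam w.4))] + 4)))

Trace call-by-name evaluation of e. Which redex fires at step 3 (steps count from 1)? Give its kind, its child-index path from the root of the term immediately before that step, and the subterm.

Trace:
step 0: ((if true then 1 else ((\x.7) 2)) + (let y = true in (((let z = true in (\u.8)) (if y then (\v.1) else (\w.4))) + 4)))
step 1: [if@0] (1 + (let y = true in (((let z = true in (\u.8)) (if y then (\v.1) else (\w.4))) + 4)))
step 2: [let@1] (1 + (((let z = true in (\u.8)) (if true then (\v.1) else (\w.4))) + 4))
step 3: [let@1.0.0] (1 + (((\u.8) (if true then (\v.1) else (\w.4))) + 4))

Answer: let at 1.0.0 : (let z = true in (\u.8))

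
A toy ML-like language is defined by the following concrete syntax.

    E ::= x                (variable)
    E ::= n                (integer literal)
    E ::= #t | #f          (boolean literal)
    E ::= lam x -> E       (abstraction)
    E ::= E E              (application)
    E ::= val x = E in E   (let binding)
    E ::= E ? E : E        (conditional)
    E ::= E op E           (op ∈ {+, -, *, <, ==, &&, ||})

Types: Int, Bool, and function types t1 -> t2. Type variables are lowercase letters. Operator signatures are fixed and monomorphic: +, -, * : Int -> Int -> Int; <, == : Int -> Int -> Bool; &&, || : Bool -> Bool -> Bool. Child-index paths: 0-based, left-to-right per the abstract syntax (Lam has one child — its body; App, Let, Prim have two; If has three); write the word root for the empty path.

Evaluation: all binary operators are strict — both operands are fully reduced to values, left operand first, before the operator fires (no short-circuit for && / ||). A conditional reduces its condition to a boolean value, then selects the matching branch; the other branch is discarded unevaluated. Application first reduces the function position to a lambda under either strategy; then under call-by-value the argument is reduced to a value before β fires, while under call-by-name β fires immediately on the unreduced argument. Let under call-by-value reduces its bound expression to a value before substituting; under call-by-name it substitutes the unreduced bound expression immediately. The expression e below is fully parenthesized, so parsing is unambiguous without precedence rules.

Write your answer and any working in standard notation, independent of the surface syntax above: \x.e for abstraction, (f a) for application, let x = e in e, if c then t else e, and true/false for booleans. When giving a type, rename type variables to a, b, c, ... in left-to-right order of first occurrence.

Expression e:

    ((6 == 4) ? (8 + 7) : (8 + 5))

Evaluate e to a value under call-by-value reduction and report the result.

Trace:
step 0: (if (6 == 4) then (8 + 7) else (8 + 5))
step 1: [delta@0] (if false then (8 + 7) else (8 + 5))
step 2: [if@root] (8 + 5)
step 3: [delta@root] 13

Answer: 13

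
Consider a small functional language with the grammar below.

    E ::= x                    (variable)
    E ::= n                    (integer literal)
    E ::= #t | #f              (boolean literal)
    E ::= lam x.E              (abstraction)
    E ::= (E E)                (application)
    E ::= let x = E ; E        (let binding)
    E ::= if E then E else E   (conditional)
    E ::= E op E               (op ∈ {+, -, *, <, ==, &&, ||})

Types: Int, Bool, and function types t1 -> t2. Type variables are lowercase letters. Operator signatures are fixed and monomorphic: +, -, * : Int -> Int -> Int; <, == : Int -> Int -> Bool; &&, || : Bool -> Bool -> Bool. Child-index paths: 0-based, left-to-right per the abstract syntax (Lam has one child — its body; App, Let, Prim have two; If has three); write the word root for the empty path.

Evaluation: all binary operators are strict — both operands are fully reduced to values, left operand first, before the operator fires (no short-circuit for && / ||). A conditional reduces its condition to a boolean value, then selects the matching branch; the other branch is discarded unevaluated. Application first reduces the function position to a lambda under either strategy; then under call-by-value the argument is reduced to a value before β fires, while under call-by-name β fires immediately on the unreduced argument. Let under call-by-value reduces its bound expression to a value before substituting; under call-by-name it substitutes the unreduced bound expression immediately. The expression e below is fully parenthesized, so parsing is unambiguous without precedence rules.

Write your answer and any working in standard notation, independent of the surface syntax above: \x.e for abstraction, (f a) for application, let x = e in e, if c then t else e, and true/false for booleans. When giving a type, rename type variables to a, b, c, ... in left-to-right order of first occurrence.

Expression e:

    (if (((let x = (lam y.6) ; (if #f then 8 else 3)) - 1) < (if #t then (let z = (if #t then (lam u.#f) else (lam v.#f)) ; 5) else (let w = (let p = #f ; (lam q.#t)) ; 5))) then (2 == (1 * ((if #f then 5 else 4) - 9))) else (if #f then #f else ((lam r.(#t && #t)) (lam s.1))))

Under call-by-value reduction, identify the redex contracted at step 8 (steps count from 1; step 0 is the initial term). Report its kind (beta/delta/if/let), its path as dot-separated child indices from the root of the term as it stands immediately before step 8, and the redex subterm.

Derivation:
step 0: (if (((let x = (\y.6) in (if false then 8 else 3)) - 1) < (if true then (let z = (if true then (\u.false) else (\v.false)) in 5) else (let w = (let p = false in (\q.true)) in 5))) then (2 == (1 * ((if false then 5 else 4) - 9))) else (if false then false else ((\r.(true && true)) (\s.1))))
step 1: [let@0.0.0] (if (((if false then 8 else 3) - 1) < (if true then (let z = (if true then (\u.false) else (\v.false)) in 5) else (let w = (let p = false in (\q.true)) in 5))) then (2 == (1 * ((if false then 5 else 4) - 9))) else (if false then false else ((\r.(true && true)) (\s.1))))
step 2: [if@0.0.0] (if ((3 - 1) < (if true then (let z = (if true then (\u.false) else (\v.false)) in 5) else (let w = (let p = false in (\q.true)) in 5))) then (2 == (1 * ((if false then 5 else 4) - 9))) else (if false then false else ((\r.(true && true)) (\s.1))))
step 3: [delta@0.0] (if (2 < (if true then (let z = (if true then (\u.false) else (\v.false)) in 5) else (let w = (let p = false in (\q.true)) in 5))) then (2 == (1 * ((if false then 5 else 4) - 9))) else (if false then false else ((\r.(true && true)) (\s.1))))
step 4: [if@0.1] (if (2 < (let z = (if true then (\u.false) else (\v.false)) in 5)) then (2 == (1 * ((if false then 5 else 4) - 9))) else (if false then false else ((\r.(true && true)) (\s.1))))
step 5: [if@0.1.0] (if (2 < (let z = (\u.false) in 5)) then (2 == (1 * ((if false then 5 else 4) - 9))) else (if false then false else ((\r.(true && true)) (\s.1))))
step 6: [let@0.1] (if (2 < 5) then (2 == (1 * ((if false then 5 else 4) - 9))) else (if false then false else ((\r.(true && true)) (\s.1))))
step 7: [delta@0] (if true then (2 == (1 * ((if false then 5 else 4) - 9))) else (if false then false else ((\r.(true && true)) (\s.1))))
step 8: [if@root] (2 == (1 * ((if false then 5 else 4) - 9)))

Answer: if at root : (if true then (2 == (1 * ((if false then 5 else 4) - 9))) else (if false then false else ((\r.(true && true)) (\s.1))))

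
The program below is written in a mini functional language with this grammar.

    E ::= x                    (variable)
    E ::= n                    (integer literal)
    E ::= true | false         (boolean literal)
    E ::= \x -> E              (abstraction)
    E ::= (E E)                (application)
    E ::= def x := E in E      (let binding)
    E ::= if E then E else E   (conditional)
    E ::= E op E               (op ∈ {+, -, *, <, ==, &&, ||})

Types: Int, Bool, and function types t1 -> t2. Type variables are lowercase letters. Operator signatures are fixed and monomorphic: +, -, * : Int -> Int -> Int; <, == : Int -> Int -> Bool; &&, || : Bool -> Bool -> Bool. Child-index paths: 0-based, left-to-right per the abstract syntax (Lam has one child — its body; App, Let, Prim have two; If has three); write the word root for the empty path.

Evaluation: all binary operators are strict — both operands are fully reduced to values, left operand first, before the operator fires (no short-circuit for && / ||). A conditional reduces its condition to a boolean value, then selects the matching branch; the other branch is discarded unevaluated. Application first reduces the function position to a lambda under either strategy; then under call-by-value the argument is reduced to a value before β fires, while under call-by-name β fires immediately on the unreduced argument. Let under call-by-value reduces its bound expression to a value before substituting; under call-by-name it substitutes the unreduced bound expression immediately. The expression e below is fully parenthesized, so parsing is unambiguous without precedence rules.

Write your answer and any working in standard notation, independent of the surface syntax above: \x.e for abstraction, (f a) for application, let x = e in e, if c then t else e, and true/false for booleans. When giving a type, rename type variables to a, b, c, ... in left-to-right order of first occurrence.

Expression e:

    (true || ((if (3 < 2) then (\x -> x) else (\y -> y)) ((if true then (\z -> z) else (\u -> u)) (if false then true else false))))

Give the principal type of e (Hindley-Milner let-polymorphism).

Derivation:
  unify Bool ~ Bool
  unify Int ~ Int
  unify Int ~ Int
  unify Bool ~ Bool
x : a
\x._ : a -> a
y : b
\y._ : b -> b
  unify a -> a ~ b -> b
  unify a ~ b
  unify b ~ b
  unify Bool ~ Bool
z : c
\z._ : c -> c
u : d
\u._ : d -> d
  unify c -> c ~ d -> d
  unify c ~ d
  unify d ~ d
  unify Bool ~ Bool
  unify Bool ~ Bool
  unify d -> d ~ Bool -> e
  unify d ~ Bool
  unify Bool ~ e
_ _ : Bool
  unify b -> b ~ Bool -> f
  unify b ~ Bool
  unify Bool ~ f
_ _ : Bool
  unify Bool ~ Bool

Answer: Bool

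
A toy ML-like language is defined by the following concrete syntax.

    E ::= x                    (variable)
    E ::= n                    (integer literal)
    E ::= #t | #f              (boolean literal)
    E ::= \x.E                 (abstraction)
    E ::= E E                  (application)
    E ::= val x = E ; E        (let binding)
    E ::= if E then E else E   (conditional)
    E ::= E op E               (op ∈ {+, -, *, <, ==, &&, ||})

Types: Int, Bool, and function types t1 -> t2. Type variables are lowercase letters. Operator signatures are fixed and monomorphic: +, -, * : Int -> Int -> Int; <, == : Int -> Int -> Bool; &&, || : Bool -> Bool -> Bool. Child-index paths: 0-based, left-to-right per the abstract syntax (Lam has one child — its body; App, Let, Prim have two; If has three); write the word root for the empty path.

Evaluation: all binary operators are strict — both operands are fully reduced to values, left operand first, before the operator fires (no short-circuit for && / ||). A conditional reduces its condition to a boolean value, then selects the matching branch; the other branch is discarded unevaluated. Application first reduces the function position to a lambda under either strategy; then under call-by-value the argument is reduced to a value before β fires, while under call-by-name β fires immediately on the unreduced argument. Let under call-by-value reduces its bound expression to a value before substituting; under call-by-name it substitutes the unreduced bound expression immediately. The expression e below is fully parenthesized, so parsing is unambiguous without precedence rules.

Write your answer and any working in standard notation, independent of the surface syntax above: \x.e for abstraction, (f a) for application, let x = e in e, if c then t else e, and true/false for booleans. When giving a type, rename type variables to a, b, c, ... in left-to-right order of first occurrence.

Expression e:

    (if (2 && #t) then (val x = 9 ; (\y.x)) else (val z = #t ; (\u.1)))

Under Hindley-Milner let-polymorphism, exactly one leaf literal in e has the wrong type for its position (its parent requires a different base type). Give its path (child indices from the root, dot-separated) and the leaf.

Derivation:
  unify Int ~ Bool
  FAIL: mismatch Int ~ Bool

Answer: 0.0 : 2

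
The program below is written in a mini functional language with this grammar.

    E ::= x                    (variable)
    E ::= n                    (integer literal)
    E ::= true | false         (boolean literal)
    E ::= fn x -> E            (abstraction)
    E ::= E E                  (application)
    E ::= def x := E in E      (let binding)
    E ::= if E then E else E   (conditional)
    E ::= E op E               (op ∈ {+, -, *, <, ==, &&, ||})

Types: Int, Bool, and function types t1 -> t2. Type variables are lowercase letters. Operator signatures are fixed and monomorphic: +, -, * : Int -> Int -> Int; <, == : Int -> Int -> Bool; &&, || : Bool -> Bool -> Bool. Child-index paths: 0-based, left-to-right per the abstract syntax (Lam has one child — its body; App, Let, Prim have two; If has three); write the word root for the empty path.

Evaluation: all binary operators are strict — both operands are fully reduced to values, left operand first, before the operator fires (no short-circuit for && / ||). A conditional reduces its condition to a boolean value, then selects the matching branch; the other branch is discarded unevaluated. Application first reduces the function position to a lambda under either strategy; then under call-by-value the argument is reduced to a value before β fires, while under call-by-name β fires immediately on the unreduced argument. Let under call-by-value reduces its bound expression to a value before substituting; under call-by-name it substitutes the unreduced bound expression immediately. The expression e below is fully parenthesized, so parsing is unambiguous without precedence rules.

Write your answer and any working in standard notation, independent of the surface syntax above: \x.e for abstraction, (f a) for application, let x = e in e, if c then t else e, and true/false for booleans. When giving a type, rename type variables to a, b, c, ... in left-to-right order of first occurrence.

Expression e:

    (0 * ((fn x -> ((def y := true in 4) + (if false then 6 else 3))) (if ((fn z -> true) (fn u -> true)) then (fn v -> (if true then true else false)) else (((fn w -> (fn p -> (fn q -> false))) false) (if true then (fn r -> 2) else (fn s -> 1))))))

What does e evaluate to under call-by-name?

Derivation:
step 0: (0 * ((\x.((let y = true in 4) + (if false then 6 else 3))) (if ((\z.true) (\u.true)) then (\v.(if true then true else false)) else (((\w.(\p.(\q.false))) false) (if true then (\r.2) else (\s.1))))))
step 1: [beta@1] (0 * ((let y = true in 4) + (if false then 6 else 3)))
step 2: [let@1.0] (0 * (4 + (if false then 6 else 3)))
step 3: [if@1.1] (0 * (4 + 3))
step 4: [delta@1] (0 * 7)
step 5: [delta@root] 0

Answer: 0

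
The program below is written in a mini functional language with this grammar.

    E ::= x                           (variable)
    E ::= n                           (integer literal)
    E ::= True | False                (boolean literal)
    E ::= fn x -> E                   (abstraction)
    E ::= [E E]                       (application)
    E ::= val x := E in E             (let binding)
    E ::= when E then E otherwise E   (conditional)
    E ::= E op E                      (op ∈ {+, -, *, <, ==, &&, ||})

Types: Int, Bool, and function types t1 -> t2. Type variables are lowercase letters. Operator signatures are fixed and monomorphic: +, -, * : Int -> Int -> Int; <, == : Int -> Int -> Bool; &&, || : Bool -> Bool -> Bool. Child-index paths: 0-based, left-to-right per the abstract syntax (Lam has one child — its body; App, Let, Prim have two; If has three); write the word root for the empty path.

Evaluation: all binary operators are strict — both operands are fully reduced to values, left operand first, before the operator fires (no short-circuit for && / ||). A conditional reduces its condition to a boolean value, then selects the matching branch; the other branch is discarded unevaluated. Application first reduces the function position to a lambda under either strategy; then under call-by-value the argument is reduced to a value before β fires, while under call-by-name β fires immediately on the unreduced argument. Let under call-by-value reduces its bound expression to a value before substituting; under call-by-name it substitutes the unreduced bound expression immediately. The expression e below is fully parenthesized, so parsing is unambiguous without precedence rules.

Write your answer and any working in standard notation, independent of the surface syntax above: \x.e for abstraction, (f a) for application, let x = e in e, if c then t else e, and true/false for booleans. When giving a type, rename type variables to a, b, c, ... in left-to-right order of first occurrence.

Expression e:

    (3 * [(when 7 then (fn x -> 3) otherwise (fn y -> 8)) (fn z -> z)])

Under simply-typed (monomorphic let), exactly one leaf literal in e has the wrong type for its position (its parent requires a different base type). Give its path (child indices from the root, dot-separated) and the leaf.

Working:
  unify Int ~ Int
  unify Int ~ Bool
  FAIL: mismatch Int ~ Bool

Answer: 1.0.0 : 7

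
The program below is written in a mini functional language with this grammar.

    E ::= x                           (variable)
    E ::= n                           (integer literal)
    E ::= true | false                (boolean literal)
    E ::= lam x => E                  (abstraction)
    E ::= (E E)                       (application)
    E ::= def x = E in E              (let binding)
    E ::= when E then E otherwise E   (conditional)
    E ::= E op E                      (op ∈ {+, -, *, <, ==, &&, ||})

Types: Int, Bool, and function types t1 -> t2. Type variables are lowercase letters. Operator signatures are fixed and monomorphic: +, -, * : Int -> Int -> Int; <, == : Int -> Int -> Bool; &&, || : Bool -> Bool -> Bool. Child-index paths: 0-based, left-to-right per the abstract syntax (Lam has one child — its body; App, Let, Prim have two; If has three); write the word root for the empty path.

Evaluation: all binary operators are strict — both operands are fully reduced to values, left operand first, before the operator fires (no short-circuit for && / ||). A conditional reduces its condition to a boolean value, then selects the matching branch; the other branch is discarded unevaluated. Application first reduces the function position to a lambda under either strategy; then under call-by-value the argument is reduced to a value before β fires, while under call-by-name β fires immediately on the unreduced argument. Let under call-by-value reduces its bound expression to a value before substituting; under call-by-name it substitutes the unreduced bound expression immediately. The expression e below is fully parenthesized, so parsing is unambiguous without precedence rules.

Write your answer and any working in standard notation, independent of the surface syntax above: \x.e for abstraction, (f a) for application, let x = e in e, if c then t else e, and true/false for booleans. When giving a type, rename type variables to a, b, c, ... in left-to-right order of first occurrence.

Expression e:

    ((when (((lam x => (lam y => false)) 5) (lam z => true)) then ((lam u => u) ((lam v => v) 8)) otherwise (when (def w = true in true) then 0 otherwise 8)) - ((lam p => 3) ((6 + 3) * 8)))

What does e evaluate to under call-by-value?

Trace:
step 0: ((if (((\x.(\y.false)) 5) (\z.true)) then ((\u.u) ((\v.v) 8)) else (if (let w = true in true) then 0 else 8)) - ((\p.3) ((6 + 3) * 8)))
step 1: [beta@0.0.0] ((if ((\y.false) (\z.true)) then ((\u.u) ((\v.v) 8)) else (if (let w = true in true) then 0 else 8)) - ((\p.3) ((6 + 3) * 8)))
step 2: [beta@0.0] ((if false then ((\u.u) ((\v.v) 8)) else (if (let w = true in true) then 0 else 8)) - ((\p.3) ((6 + 3) * 8)))
step 3: [if@0] ((if (let w = true in true) then 0 else 8) - ((\p.3) ((6 + 3) * 8)))
step 4: [let@0.0] ((if true then 0 else 8) - ((\p.3) ((6 + 3) * 8)))
step 5: [if@0] (0 - ((\p.3) ((6 + 3) * 8)))
step 6: [delta@1.1.0] (0 - ((\p.3) (9 * 8)))
step 7: [delta@1.1] (0 - ((\p.3) 72))
step 8: [beta@1] (0 - 3)
step 9: [delta@root] -3

Answer: -3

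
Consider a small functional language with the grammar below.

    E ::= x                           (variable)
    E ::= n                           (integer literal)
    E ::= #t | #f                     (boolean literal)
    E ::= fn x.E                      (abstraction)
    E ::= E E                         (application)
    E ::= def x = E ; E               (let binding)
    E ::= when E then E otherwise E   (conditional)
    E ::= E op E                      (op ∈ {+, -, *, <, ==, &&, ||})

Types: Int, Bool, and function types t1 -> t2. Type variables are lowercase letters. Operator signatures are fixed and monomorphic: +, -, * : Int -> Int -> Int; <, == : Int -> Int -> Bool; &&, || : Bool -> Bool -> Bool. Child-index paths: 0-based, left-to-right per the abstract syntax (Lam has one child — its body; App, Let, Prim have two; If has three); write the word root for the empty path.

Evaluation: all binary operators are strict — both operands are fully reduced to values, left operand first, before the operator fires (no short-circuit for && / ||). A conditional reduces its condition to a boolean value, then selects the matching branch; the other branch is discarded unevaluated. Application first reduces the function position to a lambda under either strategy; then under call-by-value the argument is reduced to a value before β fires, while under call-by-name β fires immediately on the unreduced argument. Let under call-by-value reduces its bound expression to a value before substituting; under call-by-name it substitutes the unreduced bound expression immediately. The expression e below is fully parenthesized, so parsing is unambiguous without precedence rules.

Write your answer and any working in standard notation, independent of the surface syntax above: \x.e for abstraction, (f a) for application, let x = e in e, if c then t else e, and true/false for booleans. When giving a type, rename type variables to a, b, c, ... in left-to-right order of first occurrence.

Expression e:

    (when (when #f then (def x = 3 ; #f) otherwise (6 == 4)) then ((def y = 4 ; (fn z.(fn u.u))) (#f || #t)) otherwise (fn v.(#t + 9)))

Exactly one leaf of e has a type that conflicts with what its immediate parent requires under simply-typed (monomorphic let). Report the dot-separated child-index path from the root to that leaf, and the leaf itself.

Working:
  unify Bool ~ Bool
let x : Int
  unify Int ~ Int
  unify Int ~ Int
  unify Bool ~ Bool
  unify Bool ~ Bool
let y : Int
u : b
\u._ : b -> b
\z._ : a -> b -> b
  unify Bool ~ Bool
  unify Bool ~ Bool
  unify a -> b -> b ~ Bool -> c
  unify a ~ Bool
  unify b -> b ~ c
_ _ : b -> b
  unify Bool ~ Int
  FAIL: mismatch Bool ~ Int

Answer: 2.0.0 : true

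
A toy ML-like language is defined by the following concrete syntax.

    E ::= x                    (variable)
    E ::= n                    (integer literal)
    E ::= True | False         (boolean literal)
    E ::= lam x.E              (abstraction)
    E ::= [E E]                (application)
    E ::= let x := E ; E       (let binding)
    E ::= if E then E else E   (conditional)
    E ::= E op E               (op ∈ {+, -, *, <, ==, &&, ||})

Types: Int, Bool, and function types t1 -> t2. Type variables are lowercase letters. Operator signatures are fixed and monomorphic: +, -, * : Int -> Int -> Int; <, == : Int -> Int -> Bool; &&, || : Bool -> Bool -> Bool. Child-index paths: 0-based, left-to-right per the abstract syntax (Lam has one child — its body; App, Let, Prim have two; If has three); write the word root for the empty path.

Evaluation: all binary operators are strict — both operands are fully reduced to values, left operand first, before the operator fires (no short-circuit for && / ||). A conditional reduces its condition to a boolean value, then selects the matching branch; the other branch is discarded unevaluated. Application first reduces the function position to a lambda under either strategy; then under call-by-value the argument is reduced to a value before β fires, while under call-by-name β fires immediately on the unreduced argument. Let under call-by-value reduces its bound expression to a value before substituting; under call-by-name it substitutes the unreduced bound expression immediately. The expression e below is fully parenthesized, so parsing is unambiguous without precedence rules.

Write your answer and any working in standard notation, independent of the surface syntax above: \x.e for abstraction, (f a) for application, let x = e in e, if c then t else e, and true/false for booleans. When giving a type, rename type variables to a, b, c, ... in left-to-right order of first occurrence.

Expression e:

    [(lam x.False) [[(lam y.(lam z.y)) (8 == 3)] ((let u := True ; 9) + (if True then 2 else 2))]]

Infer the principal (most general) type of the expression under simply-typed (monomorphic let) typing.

Answer: Bool

Derivation:
\x._ : a -> Bool
y : b
\z._ : c -> b
\y._ : b -> c -> b
  unify Int ~ Int
  unify Int ~ Int
  unify b -> c -> b ~ Bool -> d
  unify b ~ Bool
  unify c -> Bool ~ d
_ _ : c -> Bool
let u : Bool
  unify Int ~ Int
  unify Bool ~ Bool
  unify Int ~ Int
  unify Int ~ Int
  unify c -> Bool ~ Int -> e
  unify c ~ Int
  unify Bool ~ e
_ _ : Bool
  unify a -> Bool ~ Bool -> f
  unify a ~ Bool
  unify Bool ~ f
_ _ : Bool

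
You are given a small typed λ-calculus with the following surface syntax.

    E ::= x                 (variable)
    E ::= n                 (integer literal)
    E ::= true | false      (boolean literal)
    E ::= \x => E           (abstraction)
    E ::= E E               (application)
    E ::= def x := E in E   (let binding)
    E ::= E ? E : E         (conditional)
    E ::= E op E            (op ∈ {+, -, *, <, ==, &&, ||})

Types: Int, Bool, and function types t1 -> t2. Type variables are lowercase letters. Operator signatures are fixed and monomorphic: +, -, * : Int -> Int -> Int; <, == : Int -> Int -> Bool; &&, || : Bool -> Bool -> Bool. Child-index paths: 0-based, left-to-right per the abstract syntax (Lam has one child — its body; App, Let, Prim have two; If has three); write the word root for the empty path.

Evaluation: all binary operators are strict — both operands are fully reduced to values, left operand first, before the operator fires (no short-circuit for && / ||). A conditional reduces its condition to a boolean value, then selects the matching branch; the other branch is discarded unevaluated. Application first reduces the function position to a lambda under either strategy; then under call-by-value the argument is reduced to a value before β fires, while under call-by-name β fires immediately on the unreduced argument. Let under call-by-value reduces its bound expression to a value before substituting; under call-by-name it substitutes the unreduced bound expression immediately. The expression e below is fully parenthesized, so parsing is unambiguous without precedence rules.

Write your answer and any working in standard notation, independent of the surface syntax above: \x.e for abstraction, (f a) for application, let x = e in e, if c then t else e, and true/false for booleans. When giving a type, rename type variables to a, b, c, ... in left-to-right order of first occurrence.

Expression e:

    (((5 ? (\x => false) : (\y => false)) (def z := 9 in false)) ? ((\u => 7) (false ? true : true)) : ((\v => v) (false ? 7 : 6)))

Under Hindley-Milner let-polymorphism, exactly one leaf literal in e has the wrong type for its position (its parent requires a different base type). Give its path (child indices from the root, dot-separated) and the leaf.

Answer: 0.0.0 : 5

Trace:
  unify Int ~ Bool
  FAIL: mismatch Int ~ Bool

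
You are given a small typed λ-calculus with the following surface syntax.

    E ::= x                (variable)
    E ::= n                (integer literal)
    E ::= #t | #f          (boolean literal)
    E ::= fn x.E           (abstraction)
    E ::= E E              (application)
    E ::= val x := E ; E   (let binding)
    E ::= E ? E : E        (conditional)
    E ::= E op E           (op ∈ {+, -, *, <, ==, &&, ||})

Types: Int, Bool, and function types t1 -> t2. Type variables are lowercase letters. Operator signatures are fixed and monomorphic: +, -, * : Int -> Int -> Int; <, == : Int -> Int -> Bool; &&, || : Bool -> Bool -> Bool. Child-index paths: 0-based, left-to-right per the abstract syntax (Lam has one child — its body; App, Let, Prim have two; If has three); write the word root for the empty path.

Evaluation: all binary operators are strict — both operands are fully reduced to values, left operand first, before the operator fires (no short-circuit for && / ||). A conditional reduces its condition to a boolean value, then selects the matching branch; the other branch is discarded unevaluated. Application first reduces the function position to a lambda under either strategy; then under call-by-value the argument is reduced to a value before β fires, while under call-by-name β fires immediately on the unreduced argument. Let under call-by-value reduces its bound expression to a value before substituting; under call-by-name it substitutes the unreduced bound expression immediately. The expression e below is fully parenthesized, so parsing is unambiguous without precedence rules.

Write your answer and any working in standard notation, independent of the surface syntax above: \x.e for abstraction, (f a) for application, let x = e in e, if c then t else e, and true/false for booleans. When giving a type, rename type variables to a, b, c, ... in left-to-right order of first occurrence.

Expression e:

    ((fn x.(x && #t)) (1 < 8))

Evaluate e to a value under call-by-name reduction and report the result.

Answer: true

Trace:
step 0: ((\x.(x && true)) (1 < 8))
step 1: [beta@root] ((1 < 8) && true)
step 2: [delta@0] (true && true)
step 3: [delta@root] true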